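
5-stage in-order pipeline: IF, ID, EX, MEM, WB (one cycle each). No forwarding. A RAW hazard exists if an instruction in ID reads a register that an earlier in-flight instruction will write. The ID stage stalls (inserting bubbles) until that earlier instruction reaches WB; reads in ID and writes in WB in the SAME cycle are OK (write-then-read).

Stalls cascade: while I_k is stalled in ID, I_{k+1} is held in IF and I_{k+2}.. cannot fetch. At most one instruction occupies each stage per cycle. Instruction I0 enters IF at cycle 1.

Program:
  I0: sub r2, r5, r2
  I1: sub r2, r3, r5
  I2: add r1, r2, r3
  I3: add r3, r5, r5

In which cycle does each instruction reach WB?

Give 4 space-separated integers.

I0 sub r2 <- r5,r2: IF@1 ID@2 stall=0 (-) EX@3 MEM@4 WB@5
I1 sub r2 <- r3,r5: IF@2 ID@3 stall=0 (-) EX@4 MEM@5 WB@6
I2 add r1 <- r2,r3: IF@3 ID@4 stall=2 (RAW on I1.r2 (WB@6)) EX@7 MEM@8 WB@9
I3 add r3 <- r5,r5: IF@4 ID@7 stall=0 (-) EX@8 MEM@9 WB@10

Answer: 5 6 9 10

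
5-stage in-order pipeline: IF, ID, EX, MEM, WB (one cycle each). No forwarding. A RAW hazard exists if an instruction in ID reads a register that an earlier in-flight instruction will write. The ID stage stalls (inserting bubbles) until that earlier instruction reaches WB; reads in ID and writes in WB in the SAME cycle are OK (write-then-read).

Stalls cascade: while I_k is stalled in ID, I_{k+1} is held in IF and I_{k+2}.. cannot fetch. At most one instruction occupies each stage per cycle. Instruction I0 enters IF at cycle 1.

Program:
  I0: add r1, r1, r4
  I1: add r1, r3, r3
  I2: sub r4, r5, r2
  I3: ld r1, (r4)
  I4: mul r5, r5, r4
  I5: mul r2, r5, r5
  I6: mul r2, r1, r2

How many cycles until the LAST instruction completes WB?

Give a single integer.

I0 add r1 <- r1,r4: IF@1 ID@2 stall=0 (-) EX@3 MEM@4 WB@5
I1 add r1 <- r3,r3: IF@2 ID@3 stall=0 (-) EX@4 MEM@5 WB@6
I2 sub r4 <- r5,r2: IF@3 ID@4 stall=0 (-) EX@5 MEM@6 WB@7
I3 ld r1 <- r4: IF@4 ID@5 stall=2 (RAW on I2.r4 (WB@7)) EX@8 MEM@9 WB@10
I4 mul r5 <- r5,r4: IF@5 ID@8 stall=0 (-) EX@9 MEM@10 WB@11
I5 mul r2 <- r5,r5: IF@8 ID@9 stall=2 (RAW on I4.r5 (WB@11)) EX@12 MEM@13 WB@14
I6 mul r2 <- r1,r2: IF@9 ID@12 stall=2 (RAW on I5.r2 (WB@14)) EX@15 MEM@16 WB@17

Answer: 17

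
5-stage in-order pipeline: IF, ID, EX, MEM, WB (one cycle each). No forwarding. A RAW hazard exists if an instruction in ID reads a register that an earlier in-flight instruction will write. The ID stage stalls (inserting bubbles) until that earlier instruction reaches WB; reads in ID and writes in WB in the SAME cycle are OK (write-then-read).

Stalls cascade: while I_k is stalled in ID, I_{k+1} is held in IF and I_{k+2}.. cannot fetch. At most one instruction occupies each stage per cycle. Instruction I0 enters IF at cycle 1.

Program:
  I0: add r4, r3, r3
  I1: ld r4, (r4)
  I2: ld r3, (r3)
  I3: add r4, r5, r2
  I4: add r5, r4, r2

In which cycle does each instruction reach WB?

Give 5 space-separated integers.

Answer: 5 8 9 10 13

Derivation:
I0 add r4 <- r3,r3: IF@1 ID@2 stall=0 (-) EX@3 MEM@4 WB@5
I1 ld r4 <- r4: IF@2 ID@3 stall=2 (RAW on I0.r4 (WB@5)) EX@6 MEM@7 WB@8
I2 ld r3 <- r3: IF@3 ID@6 stall=0 (-) EX@7 MEM@8 WB@9
I3 add r4 <- r5,r2: IF@6 ID@7 stall=0 (-) EX@8 MEM@9 WB@10
I4 add r5 <- r4,r2: IF@7 ID@8 stall=2 (RAW on I3.r4 (WB@10)) EX@11 MEM@12 WB@13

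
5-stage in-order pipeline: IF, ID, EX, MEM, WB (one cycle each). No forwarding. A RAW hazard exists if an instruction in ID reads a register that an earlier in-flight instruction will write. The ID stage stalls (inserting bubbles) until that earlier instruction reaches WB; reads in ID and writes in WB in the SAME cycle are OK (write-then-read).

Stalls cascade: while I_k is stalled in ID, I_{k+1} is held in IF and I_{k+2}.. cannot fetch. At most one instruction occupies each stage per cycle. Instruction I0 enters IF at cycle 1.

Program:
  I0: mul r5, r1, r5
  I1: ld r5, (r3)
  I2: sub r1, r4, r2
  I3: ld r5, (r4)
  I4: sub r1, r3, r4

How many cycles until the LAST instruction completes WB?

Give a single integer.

I0 mul r5 <- r1,r5: IF@1 ID@2 stall=0 (-) EX@3 MEM@4 WB@5
I1 ld r5 <- r3: IF@2 ID@3 stall=0 (-) EX@4 MEM@5 WB@6
I2 sub r1 <- r4,r2: IF@3 ID@4 stall=0 (-) EX@5 MEM@6 WB@7
I3 ld r5 <- r4: IF@4 ID@5 stall=0 (-) EX@6 MEM@7 WB@8
I4 sub r1 <- r3,r4: IF@5 ID@6 stall=0 (-) EX@7 MEM@8 WB@9

Answer: 9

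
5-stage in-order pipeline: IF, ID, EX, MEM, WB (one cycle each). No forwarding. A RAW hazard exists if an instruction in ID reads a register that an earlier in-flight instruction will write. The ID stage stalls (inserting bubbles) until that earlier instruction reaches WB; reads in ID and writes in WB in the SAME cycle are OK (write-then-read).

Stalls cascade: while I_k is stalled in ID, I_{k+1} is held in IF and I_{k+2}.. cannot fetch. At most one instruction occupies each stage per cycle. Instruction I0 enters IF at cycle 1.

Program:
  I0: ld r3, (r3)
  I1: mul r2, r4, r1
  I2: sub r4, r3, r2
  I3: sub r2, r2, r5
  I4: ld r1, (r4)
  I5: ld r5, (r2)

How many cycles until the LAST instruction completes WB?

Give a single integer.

Answer: 13

Derivation:
I0 ld r3 <- r3: IF@1 ID@2 stall=0 (-) EX@3 MEM@4 WB@5
I1 mul r2 <- r4,r1: IF@2 ID@3 stall=0 (-) EX@4 MEM@5 WB@6
I2 sub r4 <- r3,r2: IF@3 ID@4 stall=2 (RAW on I1.r2 (WB@6)) EX@7 MEM@8 WB@9
I3 sub r2 <- r2,r5: IF@4 ID@7 stall=0 (-) EX@8 MEM@9 WB@10
I4 ld r1 <- r4: IF@7 ID@8 stall=1 (RAW on I2.r4 (WB@9)) EX@10 MEM@11 WB@12
I5 ld r5 <- r2: IF@8 ID@10 stall=0 (-) EX@11 MEM@12 WB@13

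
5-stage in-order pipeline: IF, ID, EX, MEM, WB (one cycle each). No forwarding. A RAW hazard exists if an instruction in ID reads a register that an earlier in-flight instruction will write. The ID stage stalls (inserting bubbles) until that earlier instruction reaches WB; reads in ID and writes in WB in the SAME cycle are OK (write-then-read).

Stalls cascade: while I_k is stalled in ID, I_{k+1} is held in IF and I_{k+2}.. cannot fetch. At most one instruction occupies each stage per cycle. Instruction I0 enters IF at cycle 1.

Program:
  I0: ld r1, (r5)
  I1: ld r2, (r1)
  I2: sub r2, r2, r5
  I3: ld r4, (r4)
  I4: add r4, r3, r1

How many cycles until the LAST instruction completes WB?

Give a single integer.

I0 ld r1 <- r5: IF@1 ID@2 stall=0 (-) EX@3 MEM@4 WB@5
I1 ld r2 <- r1: IF@2 ID@3 stall=2 (RAW on I0.r1 (WB@5)) EX@6 MEM@7 WB@8
I2 sub r2 <- r2,r5: IF@3 ID@6 stall=2 (RAW on I1.r2 (WB@8)) EX@9 MEM@10 WB@11
I3 ld r4 <- r4: IF@6 ID@9 stall=0 (-) EX@10 MEM@11 WB@12
I4 add r4 <- r3,r1: IF@9 ID@10 stall=0 (-) EX@11 MEM@12 WB@13

Answer: 13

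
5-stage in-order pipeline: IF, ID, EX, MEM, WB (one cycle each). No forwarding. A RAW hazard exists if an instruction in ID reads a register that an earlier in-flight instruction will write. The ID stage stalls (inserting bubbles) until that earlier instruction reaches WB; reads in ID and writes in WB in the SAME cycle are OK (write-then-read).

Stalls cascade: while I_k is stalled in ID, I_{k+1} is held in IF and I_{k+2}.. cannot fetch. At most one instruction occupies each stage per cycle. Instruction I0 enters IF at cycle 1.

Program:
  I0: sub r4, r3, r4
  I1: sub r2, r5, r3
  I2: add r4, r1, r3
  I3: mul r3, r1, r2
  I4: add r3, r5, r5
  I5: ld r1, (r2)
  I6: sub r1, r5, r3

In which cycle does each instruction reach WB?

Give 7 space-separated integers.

I0 sub r4 <- r3,r4: IF@1 ID@2 stall=0 (-) EX@3 MEM@4 WB@5
I1 sub r2 <- r5,r3: IF@2 ID@3 stall=0 (-) EX@4 MEM@5 WB@6
I2 add r4 <- r1,r3: IF@3 ID@4 stall=0 (-) EX@5 MEM@6 WB@7
I3 mul r3 <- r1,r2: IF@4 ID@5 stall=1 (RAW on I1.r2 (WB@6)) EX@7 MEM@8 WB@9
I4 add r3 <- r5,r5: IF@5 ID@7 stall=0 (-) EX@8 MEM@9 WB@10
I5 ld r1 <- r2: IF@7 ID@8 stall=0 (-) EX@9 MEM@10 WB@11
I6 sub r1 <- r5,r3: IF@8 ID@9 stall=1 (RAW on I4.r3 (WB@10)) EX@11 MEM@12 WB@13

Answer: 5 6 7 9 10 11 13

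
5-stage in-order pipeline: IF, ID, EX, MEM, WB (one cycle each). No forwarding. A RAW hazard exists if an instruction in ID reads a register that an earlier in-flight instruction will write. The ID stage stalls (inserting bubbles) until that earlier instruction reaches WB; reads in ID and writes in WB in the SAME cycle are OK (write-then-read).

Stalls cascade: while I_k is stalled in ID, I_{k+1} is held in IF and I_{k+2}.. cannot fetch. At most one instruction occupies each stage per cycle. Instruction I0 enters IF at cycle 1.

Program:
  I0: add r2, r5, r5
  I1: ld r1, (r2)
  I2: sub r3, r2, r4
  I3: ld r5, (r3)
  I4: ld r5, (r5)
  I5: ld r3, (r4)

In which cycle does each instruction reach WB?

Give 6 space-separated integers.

I0 add r2 <- r5,r5: IF@1 ID@2 stall=0 (-) EX@3 MEM@4 WB@5
I1 ld r1 <- r2: IF@2 ID@3 stall=2 (RAW on I0.r2 (WB@5)) EX@6 MEM@7 WB@8
I2 sub r3 <- r2,r4: IF@3 ID@6 stall=0 (-) EX@7 MEM@8 WB@9
I3 ld r5 <- r3: IF@6 ID@7 stall=2 (RAW on I2.r3 (WB@9)) EX@10 MEM@11 WB@12
I4 ld r5 <- r5: IF@7 ID@10 stall=2 (RAW on I3.r5 (WB@12)) EX@13 MEM@14 WB@15
I5 ld r3 <- r4: IF@10 ID@13 stall=0 (-) EX@14 MEM@15 WB@16

Answer: 5 8 9 12 15 16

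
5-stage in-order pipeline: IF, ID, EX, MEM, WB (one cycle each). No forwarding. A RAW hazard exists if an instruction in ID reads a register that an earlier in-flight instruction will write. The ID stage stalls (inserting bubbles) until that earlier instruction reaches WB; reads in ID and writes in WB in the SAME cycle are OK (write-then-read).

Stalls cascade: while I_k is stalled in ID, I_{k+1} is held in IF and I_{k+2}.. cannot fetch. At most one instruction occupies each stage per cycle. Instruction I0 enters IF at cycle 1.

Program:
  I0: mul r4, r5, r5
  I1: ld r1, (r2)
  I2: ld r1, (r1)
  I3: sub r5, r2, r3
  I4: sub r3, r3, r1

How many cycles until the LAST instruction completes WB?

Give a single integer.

Answer: 12

Derivation:
I0 mul r4 <- r5,r5: IF@1 ID@2 stall=0 (-) EX@3 MEM@4 WB@5
I1 ld r1 <- r2: IF@2 ID@3 stall=0 (-) EX@4 MEM@5 WB@6
I2 ld r1 <- r1: IF@3 ID@4 stall=2 (RAW on I1.r1 (WB@6)) EX@7 MEM@8 WB@9
I3 sub r5 <- r2,r3: IF@4 ID@7 stall=0 (-) EX@8 MEM@9 WB@10
I4 sub r3 <- r3,r1: IF@7 ID@8 stall=1 (RAW on I2.r1 (WB@9)) EX@10 MEM@11 WB@12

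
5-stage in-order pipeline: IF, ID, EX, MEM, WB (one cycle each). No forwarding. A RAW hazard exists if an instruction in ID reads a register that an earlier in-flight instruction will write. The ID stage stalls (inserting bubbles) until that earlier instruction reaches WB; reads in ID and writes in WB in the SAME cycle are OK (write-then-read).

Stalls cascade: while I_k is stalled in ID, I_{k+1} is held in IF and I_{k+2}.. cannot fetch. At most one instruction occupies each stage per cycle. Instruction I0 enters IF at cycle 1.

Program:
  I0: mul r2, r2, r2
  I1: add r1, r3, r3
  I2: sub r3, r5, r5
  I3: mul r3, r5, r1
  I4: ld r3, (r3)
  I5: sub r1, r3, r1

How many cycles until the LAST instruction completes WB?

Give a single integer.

Answer: 15

Derivation:
I0 mul r2 <- r2,r2: IF@1 ID@2 stall=0 (-) EX@3 MEM@4 WB@5
I1 add r1 <- r3,r3: IF@2 ID@3 stall=0 (-) EX@4 MEM@5 WB@6
I2 sub r3 <- r5,r5: IF@3 ID@4 stall=0 (-) EX@5 MEM@6 WB@7
I3 mul r3 <- r5,r1: IF@4 ID@5 stall=1 (RAW on I1.r1 (WB@6)) EX@7 MEM@8 WB@9
I4 ld r3 <- r3: IF@5 ID@7 stall=2 (RAW on I3.r3 (WB@9)) EX@10 MEM@11 WB@12
I5 sub r1 <- r3,r1: IF@7 ID@10 stall=2 (RAW on I4.r3 (WB@12)) EX@13 MEM@14 WB@15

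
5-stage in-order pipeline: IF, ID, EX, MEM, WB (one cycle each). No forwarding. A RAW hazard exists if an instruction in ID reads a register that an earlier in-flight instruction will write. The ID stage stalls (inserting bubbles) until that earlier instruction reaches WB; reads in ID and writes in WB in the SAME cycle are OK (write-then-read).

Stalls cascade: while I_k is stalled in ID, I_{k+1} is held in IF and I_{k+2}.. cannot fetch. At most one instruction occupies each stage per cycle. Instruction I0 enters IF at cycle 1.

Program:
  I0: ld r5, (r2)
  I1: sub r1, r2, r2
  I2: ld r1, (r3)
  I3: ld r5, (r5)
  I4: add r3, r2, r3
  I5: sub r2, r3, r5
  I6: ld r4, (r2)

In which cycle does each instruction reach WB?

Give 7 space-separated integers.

Answer: 5 6 7 8 9 12 15

Derivation:
I0 ld r5 <- r2: IF@1 ID@2 stall=0 (-) EX@3 MEM@4 WB@5
I1 sub r1 <- r2,r2: IF@2 ID@3 stall=0 (-) EX@4 MEM@5 WB@6
I2 ld r1 <- r3: IF@3 ID@4 stall=0 (-) EX@5 MEM@6 WB@7
I3 ld r5 <- r5: IF@4 ID@5 stall=0 (-) EX@6 MEM@7 WB@8
I4 add r3 <- r2,r3: IF@5 ID@6 stall=0 (-) EX@7 MEM@8 WB@9
I5 sub r2 <- r3,r5: IF@6 ID@7 stall=2 (RAW on I4.r3 (WB@9)) EX@10 MEM@11 WB@12
I6 ld r4 <- r2: IF@7 ID@10 stall=2 (RAW on I5.r2 (WB@12)) EX@13 MEM@14 WB@15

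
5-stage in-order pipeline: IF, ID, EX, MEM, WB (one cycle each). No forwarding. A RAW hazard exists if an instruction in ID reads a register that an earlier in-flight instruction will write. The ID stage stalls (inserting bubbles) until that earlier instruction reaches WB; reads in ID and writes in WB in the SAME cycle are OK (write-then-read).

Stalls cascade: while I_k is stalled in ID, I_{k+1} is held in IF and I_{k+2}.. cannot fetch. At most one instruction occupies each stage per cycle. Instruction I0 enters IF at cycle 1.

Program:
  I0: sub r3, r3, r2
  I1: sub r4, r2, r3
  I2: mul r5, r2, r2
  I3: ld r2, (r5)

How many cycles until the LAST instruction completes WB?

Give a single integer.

I0 sub r3 <- r3,r2: IF@1 ID@2 stall=0 (-) EX@3 MEM@4 WB@5
I1 sub r4 <- r2,r3: IF@2 ID@3 stall=2 (RAW on I0.r3 (WB@5)) EX@6 MEM@7 WB@8
I2 mul r5 <- r2,r2: IF@3 ID@6 stall=0 (-) EX@7 MEM@8 WB@9
I3 ld r2 <- r5: IF@6 ID@7 stall=2 (RAW on I2.r5 (WB@9)) EX@10 MEM@11 WB@12

Answer: 12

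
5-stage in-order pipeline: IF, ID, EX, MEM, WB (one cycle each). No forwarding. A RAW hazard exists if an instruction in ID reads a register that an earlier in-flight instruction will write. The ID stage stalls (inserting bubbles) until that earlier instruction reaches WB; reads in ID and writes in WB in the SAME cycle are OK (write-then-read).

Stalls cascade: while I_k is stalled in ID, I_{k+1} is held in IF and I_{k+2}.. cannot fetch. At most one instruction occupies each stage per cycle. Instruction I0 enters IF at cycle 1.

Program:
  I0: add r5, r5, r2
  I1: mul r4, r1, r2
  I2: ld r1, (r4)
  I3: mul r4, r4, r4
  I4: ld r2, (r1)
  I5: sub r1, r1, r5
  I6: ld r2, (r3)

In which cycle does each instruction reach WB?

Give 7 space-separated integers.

Answer: 5 6 9 10 12 13 14

Derivation:
I0 add r5 <- r5,r2: IF@1 ID@2 stall=0 (-) EX@3 MEM@4 WB@5
I1 mul r4 <- r1,r2: IF@2 ID@3 stall=0 (-) EX@4 MEM@5 WB@6
I2 ld r1 <- r4: IF@3 ID@4 stall=2 (RAW on I1.r4 (WB@6)) EX@7 MEM@8 WB@9
I3 mul r4 <- r4,r4: IF@4 ID@7 stall=0 (-) EX@8 MEM@9 WB@10
I4 ld r2 <- r1: IF@7 ID@8 stall=1 (RAW on I2.r1 (WB@9)) EX@10 MEM@11 WB@12
I5 sub r1 <- r1,r5: IF@8 ID@10 stall=0 (-) EX@11 MEM@12 WB@13
I6 ld r2 <- r3: IF@10 ID@11 stall=0 (-) EX@12 MEM@13 WB@14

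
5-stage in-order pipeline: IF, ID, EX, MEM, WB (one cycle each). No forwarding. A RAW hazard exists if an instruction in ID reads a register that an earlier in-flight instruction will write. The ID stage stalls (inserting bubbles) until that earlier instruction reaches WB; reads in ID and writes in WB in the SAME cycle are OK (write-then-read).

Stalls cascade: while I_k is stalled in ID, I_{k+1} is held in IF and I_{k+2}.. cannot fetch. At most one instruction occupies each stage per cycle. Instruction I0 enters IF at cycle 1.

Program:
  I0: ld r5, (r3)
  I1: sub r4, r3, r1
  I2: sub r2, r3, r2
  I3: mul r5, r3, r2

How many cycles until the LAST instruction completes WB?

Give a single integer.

I0 ld r5 <- r3: IF@1 ID@2 stall=0 (-) EX@3 MEM@4 WB@5
I1 sub r4 <- r3,r1: IF@2 ID@3 stall=0 (-) EX@4 MEM@5 WB@6
I2 sub r2 <- r3,r2: IF@3 ID@4 stall=0 (-) EX@5 MEM@6 WB@7
I3 mul r5 <- r3,r2: IF@4 ID@5 stall=2 (RAW on I2.r2 (WB@7)) EX@8 MEM@9 WB@10

Answer: 10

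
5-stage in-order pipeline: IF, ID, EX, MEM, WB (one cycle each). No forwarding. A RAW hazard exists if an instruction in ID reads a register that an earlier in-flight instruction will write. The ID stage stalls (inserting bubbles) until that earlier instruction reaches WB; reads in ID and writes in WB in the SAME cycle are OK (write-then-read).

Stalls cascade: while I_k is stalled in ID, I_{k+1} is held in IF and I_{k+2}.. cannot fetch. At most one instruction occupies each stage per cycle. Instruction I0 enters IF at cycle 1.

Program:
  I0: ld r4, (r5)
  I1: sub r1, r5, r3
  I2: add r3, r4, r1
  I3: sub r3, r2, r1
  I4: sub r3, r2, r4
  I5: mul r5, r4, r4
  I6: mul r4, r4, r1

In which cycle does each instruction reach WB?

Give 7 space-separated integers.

Answer: 5 6 9 10 11 12 13

Derivation:
I0 ld r4 <- r5: IF@1 ID@2 stall=0 (-) EX@3 MEM@4 WB@5
I1 sub r1 <- r5,r3: IF@2 ID@3 stall=0 (-) EX@4 MEM@5 WB@6
I2 add r3 <- r4,r1: IF@3 ID@4 stall=2 (RAW on I1.r1 (WB@6)) EX@7 MEM@8 WB@9
I3 sub r3 <- r2,r1: IF@4 ID@7 stall=0 (-) EX@8 MEM@9 WB@10
I4 sub r3 <- r2,r4: IF@7 ID@8 stall=0 (-) EX@9 MEM@10 WB@11
I5 mul r5 <- r4,r4: IF@8 ID@9 stall=0 (-) EX@10 MEM@11 WB@12
I6 mul r4 <- r4,r1: IF@9 ID@10 stall=0 (-) EX@11 MEM@12 WB@13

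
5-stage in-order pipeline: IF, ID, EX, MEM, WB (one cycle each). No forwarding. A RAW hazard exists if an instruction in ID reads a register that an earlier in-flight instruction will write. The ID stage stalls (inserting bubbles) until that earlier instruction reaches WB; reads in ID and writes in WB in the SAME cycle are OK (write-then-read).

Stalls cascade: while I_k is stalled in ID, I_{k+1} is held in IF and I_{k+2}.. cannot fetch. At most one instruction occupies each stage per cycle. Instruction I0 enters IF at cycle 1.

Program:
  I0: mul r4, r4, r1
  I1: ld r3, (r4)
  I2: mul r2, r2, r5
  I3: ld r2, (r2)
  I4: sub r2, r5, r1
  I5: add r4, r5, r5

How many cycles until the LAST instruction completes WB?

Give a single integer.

I0 mul r4 <- r4,r1: IF@1 ID@2 stall=0 (-) EX@3 MEM@4 WB@5
I1 ld r3 <- r4: IF@2 ID@3 stall=2 (RAW on I0.r4 (WB@5)) EX@6 MEM@7 WB@8
I2 mul r2 <- r2,r5: IF@3 ID@6 stall=0 (-) EX@7 MEM@8 WB@9
I3 ld r2 <- r2: IF@6 ID@7 stall=2 (RAW on I2.r2 (WB@9)) EX@10 MEM@11 WB@12
I4 sub r2 <- r5,r1: IF@7 ID@10 stall=0 (-) EX@11 MEM@12 WB@13
I5 add r4 <- r5,r5: IF@10 ID@11 stall=0 (-) EX@12 MEM@13 WB@14

Answer: 14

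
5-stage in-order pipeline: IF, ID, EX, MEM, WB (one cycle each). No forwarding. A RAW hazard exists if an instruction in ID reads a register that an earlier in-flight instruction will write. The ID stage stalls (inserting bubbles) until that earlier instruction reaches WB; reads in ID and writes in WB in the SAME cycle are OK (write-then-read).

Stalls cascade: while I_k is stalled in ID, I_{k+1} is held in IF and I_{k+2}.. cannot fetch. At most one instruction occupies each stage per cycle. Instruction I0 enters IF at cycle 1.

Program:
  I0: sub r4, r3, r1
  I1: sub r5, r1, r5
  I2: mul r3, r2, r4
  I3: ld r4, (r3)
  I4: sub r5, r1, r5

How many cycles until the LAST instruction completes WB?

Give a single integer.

I0 sub r4 <- r3,r1: IF@1 ID@2 stall=0 (-) EX@3 MEM@4 WB@5
I1 sub r5 <- r1,r5: IF@2 ID@3 stall=0 (-) EX@4 MEM@5 WB@6
I2 mul r3 <- r2,r4: IF@3 ID@4 stall=1 (RAW on I0.r4 (WB@5)) EX@6 MEM@7 WB@8
I3 ld r4 <- r3: IF@4 ID@6 stall=2 (RAW on I2.r3 (WB@8)) EX@9 MEM@10 WB@11
I4 sub r5 <- r1,r5: IF@6 ID@9 stall=0 (-) EX@10 MEM@11 WB@12

Answer: 12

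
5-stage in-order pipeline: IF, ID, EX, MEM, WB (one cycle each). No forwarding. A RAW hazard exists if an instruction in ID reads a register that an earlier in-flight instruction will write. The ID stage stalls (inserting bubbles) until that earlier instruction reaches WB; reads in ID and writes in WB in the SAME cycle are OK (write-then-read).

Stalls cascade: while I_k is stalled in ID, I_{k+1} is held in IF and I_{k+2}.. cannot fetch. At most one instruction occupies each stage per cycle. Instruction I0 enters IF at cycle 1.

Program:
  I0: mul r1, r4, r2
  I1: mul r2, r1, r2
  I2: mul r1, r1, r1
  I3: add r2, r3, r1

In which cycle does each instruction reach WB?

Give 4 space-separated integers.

I0 mul r1 <- r4,r2: IF@1 ID@2 stall=0 (-) EX@3 MEM@4 WB@5
I1 mul r2 <- r1,r2: IF@2 ID@3 stall=2 (RAW on I0.r1 (WB@5)) EX@6 MEM@7 WB@8
I2 mul r1 <- r1,r1: IF@3 ID@6 stall=0 (-) EX@7 MEM@8 WB@9
I3 add r2 <- r3,r1: IF@6 ID@7 stall=2 (RAW on I2.r1 (WB@9)) EX@10 MEM@11 WB@12

Answer: 5 8 9 12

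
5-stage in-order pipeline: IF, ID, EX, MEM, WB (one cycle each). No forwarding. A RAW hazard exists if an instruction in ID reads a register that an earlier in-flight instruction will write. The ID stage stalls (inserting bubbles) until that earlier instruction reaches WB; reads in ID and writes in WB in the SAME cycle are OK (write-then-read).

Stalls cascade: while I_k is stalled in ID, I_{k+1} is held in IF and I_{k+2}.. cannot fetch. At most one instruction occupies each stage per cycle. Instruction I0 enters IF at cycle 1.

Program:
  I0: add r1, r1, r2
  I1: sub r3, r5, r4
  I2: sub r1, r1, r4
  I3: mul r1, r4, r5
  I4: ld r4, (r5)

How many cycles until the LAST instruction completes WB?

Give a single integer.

Answer: 10

Derivation:
I0 add r1 <- r1,r2: IF@1 ID@2 stall=0 (-) EX@3 MEM@4 WB@5
I1 sub r3 <- r5,r4: IF@2 ID@3 stall=0 (-) EX@4 MEM@5 WB@6
I2 sub r1 <- r1,r4: IF@3 ID@4 stall=1 (RAW on I0.r1 (WB@5)) EX@6 MEM@7 WB@8
I3 mul r1 <- r4,r5: IF@4 ID@6 stall=0 (-) EX@7 MEM@8 WB@9
I4 ld r4 <- r5: IF@6 ID@7 stall=0 (-) EX@8 MEM@9 WB@10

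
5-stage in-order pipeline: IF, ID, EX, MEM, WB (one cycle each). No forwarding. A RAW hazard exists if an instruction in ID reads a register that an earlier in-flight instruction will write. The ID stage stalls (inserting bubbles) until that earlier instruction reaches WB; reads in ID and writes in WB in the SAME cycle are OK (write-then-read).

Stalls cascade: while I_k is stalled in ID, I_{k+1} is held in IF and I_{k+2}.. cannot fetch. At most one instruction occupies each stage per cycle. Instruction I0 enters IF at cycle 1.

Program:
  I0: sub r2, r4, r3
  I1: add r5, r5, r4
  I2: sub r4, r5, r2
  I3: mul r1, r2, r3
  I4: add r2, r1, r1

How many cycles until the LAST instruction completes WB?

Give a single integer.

I0 sub r2 <- r4,r3: IF@1 ID@2 stall=0 (-) EX@3 MEM@4 WB@5
I1 add r5 <- r5,r4: IF@2 ID@3 stall=0 (-) EX@4 MEM@5 WB@6
I2 sub r4 <- r5,r2: IF@3 ID@4 stall=2 (RAW on I1.r5 (WB@6)) EX@7 MEM@8 WB@9
I3 mul r1 <- r2,r3: IF@4 ID@7 stall=0 (-) EX@8 MEM@9 WB@10
I4 add r2 <- r1,r1: IF@7 ID@8 stall=2 (RAW on I3.r1 (WB@10)) EX@11 MEM@12 WB@13

Answer: 13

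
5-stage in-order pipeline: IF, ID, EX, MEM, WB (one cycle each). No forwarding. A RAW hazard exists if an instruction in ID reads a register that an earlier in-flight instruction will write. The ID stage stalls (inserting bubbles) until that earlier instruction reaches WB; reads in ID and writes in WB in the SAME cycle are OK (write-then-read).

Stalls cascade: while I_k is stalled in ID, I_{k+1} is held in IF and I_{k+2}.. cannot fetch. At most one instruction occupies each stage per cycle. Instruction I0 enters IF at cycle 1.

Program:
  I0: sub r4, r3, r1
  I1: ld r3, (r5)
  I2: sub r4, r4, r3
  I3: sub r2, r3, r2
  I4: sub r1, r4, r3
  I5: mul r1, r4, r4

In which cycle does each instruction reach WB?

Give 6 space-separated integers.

Answer: 5 6 9 10 12 13

Derivation:
I0 sub r4 <- r3,r1: IF@1 ID@2 stall=0 (-) EX@3 MEM@4 WB@5
I1 ld r3 <- r5: IF@2 ID@3 stall=0 (-) EX@4 MEM@5 WB@6
I2 sub r4 <- r4,r3: IF@3 ID@4 stall=2 (RAW on I1.r3 (WB@6)) EX@7 MEM@8 WB@9
I3 sub r2 <- r3,r2: IF@4 ID@7 stall=0 (-) EX@8 MEM@9 WB@10
I4 sub r1 <- r4,r3: IF@7 ID@8 stall=1 (RAW on I2.r4 (WB@9)) EX@10 MEM@11 WB@12
I5 mul r1 <- r4,r4: IF@8 ID@10 stall=0 (-) EX@11 MEM@12 WB@13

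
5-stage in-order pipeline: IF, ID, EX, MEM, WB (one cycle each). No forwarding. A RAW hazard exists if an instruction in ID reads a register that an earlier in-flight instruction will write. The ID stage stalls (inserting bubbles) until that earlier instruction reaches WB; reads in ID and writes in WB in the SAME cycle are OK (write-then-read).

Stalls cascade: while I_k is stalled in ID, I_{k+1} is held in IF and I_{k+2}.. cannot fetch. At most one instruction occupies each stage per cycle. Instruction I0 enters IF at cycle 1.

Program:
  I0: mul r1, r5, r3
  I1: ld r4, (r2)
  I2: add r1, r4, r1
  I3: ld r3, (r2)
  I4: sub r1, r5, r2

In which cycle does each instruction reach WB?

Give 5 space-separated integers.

I0 mul r1 <- r5,r3: IF@1 ID@2 stall=0 (-) EX@3 MEM@4 WB@5
I1 ld r4 <- r2: IF@2 ID@3 stall=0 (-) EX@4 MEM@5 WB@6
I2 add r1 <- r4,r1: IF@3 ID@4 stall=2 (RAW on I1.r4 (WB@6)) EX@7 MEM@8 WB@9
I3 ld r3 <- r2: IF@4 ID@7 stall=0 (-) EX@8 MEM@9 WB@10
I4 sub r1 <- r5,r2: IF@7 ID@8 stall=0 (-) EX@9 MEM@10 WB@11

Answer: 5 6 9 10 11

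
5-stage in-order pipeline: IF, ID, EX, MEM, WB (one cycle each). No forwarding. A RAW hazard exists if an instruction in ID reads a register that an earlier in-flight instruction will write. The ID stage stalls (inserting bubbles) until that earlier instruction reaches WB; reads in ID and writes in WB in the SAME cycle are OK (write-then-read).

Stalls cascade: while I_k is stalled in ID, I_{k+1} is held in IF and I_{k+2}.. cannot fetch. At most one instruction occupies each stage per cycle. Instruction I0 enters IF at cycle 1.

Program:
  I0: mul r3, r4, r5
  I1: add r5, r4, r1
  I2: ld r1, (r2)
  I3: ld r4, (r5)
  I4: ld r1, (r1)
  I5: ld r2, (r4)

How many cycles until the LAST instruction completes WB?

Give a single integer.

Answer: 12

Derivation:
I0 mul r3 <- r4,r5: IF@1 ID@2 stall=0 (-) EX@3 MEM@4 WB@5
I1 add r5 <- r4,r1: IF@2 ID@3 stall=0 (-) EX@4 MEM@5 WB@6
I2 ld r1 <- r2: IF@3 ID@4 stall=0 (-) EX@5 MEM@6 WB@7
I3 ld r4 <- r5: IF@4 ID@5 stall=1 (RAW on I1.r5 (WB@6)) EX@7 MEM@8 WB@9
I4 ld r1 <- r1: IF@5 ID@7 stall=0 (-) EX@8 MEM@9 WB@10
I5 ld r2 <- r4: IF@7 ID@8 stall=1 (RAW on I3.r4 (WB@9)) EX@10 MEM@11 WB@12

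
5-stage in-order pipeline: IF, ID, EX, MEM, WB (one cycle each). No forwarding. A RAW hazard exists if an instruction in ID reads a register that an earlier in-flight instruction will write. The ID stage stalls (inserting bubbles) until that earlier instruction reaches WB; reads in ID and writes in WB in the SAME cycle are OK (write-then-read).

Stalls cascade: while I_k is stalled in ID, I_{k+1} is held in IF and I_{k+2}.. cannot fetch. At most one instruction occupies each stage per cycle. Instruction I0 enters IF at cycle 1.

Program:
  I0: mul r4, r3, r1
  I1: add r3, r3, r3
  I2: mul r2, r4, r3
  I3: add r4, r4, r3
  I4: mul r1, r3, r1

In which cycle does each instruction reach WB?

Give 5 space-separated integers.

Answer: 5 6 9 10 11

Derivation:
I0 mul r4 <- r3,r1: IF@1 ID@2 stall=0 (-) EX@3 MEM@4 WB@5
I1 add r3 <- r3,r3: IF@2 ID@3 stall=0 (-) EX@4 MEM@5 WB@6
I2 mul r2 <- r4,r3: IF@3 ID@4 stall=2 (RAW on I1.r3 (WB@6)) EX@7 MEM@8 WB@9
I3 add r4 <- r4,r3: IF@4 ID@7 stall=0 (-) EX@8 MEM@9 WB@10
I4 mul r1 <- r3,r1: IF@7 ID@8 stall=0 (-) EX@9 MEM@10 WB@11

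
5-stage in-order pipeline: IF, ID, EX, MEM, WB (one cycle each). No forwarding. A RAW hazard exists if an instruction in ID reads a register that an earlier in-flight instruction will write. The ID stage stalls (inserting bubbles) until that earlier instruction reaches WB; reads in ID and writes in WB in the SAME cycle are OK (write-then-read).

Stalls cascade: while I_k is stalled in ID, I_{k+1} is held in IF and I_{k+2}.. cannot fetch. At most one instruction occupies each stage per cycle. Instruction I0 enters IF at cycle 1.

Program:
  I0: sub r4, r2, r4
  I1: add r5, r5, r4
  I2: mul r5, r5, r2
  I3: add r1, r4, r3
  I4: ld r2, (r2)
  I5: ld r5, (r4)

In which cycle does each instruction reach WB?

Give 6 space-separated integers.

I0 sub r4 <- r2,r4: IF@1 ID@2 stall=0 (-) EX@3 MEM@4 WB@5
I1 add r5 <- r5,r4: IF@2 ID@3 stall=2 (RAW on I0.r4 (WB@5)) EX@6 MEM@7 WB@8
I2 mul r5 <- r5,r2: IF@3 ID@6 stall=2 (RAW on I1.r5 (WB@8)) EX@9 MEM@10 WB@11
I3 add r1 <- r4,r3: IF@6 ID@9 stall=0 (-) EX@10 MEM@11 WB@12
I4 ld r2 <- r2: IF@9 ID@10 stall=0 (-) EX@11 MEM@12 WB@13
I5 ld r5 <- r4: IF@10 ID@11 stall=0 (-) EX@12 MEM@13 WB@14

Answer: 5 8 11 12 13 14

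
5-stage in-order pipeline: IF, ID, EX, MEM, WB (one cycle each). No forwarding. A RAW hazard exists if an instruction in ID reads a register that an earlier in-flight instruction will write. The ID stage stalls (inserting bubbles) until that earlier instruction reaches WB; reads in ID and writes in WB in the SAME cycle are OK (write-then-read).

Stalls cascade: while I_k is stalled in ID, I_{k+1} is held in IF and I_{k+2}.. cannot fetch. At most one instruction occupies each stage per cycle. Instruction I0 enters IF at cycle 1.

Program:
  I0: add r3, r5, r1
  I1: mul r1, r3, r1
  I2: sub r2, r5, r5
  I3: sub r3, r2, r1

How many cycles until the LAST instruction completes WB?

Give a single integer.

Answer: 12

Derivation:
I0 add r3 <- r5,r1: IF@1 ID@2 stall=0 (-) EX@3 MEM@4 WB@5
I1 mul r1 <- r3,r1: IF@2 ID@3 stall=2 (RAW on I0.r3 (WB@5)) EX@6 MEM@7 WB@8
I2 sub r2 <- r5,r5: IF@3 ID@6 stall=0 (-) EX@7 MEM@8 WB@9
I3 sub r3 <- r2,r1: IF@6 ID@7 stall=2 (RAW on I2.r2 (WB@9)) EX@10 MEM@11 WB@12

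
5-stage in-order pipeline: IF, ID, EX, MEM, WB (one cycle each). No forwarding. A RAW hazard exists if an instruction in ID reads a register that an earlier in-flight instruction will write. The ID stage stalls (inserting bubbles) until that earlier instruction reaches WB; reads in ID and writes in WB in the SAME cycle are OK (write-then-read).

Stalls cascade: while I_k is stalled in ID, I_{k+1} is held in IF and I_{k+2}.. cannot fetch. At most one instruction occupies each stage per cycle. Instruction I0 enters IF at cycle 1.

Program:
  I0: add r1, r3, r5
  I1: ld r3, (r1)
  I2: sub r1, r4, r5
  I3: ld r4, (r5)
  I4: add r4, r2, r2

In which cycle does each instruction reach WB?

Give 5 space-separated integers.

Answer: 5 8 9 10 11

Derivation:
I0 add r1 <- r3,r5: IF@1 ID@2 stall=0 (-) EX@3 MEM@4 WB@5
I1 ld r3 <- r1: IF@2 ID@3 stall=2 (RAW on I0.r1 (WB@5)) EX@6 MEM@7 WB@8
I2 sub r1 <- r4,r5: IF@3 ID@6 stall=0 (-) EX@7 MEM@8 WB@9
I3 ld r4 <- r5: IF@6 ID@7 stall=0 (-) EX@8 MEM@9 WB@10
I4 add r4 <- r2,r2: IF@7 ID@8 stall=0 (-) EX@9 MEM@10 WB@11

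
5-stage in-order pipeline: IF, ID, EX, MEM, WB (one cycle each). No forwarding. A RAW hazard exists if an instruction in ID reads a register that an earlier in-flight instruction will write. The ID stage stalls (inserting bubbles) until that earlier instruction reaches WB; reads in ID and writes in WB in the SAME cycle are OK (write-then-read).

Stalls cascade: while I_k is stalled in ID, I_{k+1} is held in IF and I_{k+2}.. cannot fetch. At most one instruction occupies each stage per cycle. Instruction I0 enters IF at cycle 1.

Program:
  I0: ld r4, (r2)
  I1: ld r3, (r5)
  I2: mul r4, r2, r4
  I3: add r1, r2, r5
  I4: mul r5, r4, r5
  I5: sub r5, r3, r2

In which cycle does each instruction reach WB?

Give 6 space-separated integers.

Answer: 5 6 8 9 11 12

Derivation:
I0 ld r4 <- r2: IF@1 ID@2 stall=0 (-) EX@3 MEM@4 WB@5
I1 ld r3 <- r5: IF@2 ID@3 stall=0 (-) EX@4 MEM@5 WB@6
I2 mul r4 <- r2,r4: IF@3 ID@4 stall=1 (RAW on I0.r4 (WB@5)) EX@6 MEM@7 WB@8
I3 add r1 <- r2,r5: IF@4 ID@6 stall=0 (-) EX@7 MEM@8 WB@9
I4 mul r5 <- r4,r5: IF@6 ID@7 stall=1 (RAW on I2.r4 (WB@8)) EX@9 MEM@10 WB@11
I5 sub r5 <- r3,r2: IF@7 ID@9 stall=0 (-) EX@10 MEM@11 WB@12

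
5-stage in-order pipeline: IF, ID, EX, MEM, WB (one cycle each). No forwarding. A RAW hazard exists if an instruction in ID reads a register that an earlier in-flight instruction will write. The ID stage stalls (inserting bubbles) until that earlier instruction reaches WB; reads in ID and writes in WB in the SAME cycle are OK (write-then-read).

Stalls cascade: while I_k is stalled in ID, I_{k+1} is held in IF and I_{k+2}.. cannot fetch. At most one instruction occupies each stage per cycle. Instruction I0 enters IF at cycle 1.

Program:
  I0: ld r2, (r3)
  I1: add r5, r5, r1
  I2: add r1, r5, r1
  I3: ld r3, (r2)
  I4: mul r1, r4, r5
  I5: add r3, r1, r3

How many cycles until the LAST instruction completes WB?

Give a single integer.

Answer: 14

Derivation:
I0 ld r2 <- r3: IF@1 ID@2 stall=0 (-) EX@3 MEM@4 WB@5
I1 add r5 <- r5,r1: IF@2 ID@3 stall=0 (-) EX@4 MEM@5 WB@6
I2 add r1 <- r5,r1: IF@3 ID@4 stall=2 (RAW on I1.r5 (WB@6)) EX@7 MEM@8 WB@9
I3 ld r3 <- r2: IF@4 ID@7 stall=0 (-) EX@8 MEM@9 WB@10
I4 mul r1 <- r4,r5: IF@7 ID@8 stall=0 (-) EX@9 MEM@10 WB@11
I5 add r3 <- r1,r3: IF@8 ID@9 stall=2 (RAW on I4.r1 (WB@11)) EX@12 MEM@13 WB@14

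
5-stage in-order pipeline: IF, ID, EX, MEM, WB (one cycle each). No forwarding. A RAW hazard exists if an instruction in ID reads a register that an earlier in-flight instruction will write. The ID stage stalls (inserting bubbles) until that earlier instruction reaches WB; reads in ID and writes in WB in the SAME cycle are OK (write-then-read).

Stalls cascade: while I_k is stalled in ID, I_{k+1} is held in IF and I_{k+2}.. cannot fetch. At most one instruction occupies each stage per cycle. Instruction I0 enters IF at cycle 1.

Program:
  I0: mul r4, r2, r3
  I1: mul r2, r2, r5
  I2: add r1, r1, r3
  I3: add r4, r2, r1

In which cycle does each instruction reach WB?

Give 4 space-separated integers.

I0 mul r4 <- r2,r3: IF@1 ID@2 stall=0 (-) EX@3 MEM@4 WB@5
I1 mul r2 <- r2,r5: IF@2 ID@3 stall=0 (-) EX@4 MEM@5 WB@6
I2 add r1 <- r1,r3: IF@3 ID@4 stall=0 (-) EX@5 MEM@6 WB@7
I3 add r4 <- r2,r1: IF@4 ID@5 stall=2 (RAW on I2.r1 (WB@7)) EX@8 MEM@9 WB@10

Answer: 5 6 7 10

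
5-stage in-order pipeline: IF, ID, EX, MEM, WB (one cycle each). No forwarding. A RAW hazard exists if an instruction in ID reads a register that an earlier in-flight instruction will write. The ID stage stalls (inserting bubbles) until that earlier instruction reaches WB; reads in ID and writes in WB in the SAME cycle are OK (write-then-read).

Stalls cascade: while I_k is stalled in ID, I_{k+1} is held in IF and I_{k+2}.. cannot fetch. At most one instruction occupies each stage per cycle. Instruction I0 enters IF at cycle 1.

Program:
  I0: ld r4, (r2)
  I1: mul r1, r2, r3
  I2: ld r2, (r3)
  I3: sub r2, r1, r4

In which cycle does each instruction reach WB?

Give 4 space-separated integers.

I0 ld r4 <- r2: IF@1 ID@2 stall=0 (-) EX@3 MEM@4 WB@5
I1 mul r1 <- r2,r3: IF@2 ID@3 stall=0 (-) EX@4 MEM@5 WB@6
I2 ld r2 <- r3: IF@3 ID@4 stall=0 (-) EX@5 MEM@6 WB@7
I3 sub r2 <- r1,r4: IF@4 ID@5 stall=1 (RAW on I1.r1 (WB@6)) EX@7 MEM@8 WB@9

Answer: 5 6 7 9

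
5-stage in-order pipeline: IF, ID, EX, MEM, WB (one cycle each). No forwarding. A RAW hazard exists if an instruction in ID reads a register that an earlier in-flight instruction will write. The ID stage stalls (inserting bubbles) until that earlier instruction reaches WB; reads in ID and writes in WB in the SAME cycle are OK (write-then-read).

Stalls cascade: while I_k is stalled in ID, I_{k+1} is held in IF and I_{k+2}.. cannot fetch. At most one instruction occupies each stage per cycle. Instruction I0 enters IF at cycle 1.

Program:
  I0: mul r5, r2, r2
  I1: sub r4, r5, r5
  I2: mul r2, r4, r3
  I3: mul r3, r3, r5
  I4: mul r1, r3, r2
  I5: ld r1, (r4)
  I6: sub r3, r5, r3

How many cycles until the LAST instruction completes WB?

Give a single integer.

I0 mul r5 <- r2,r2: IF@1 ID@2 stall=0 (-) EX@3 MEM@4 WB@5
I1 sub r4 <- r5,r5: IF@2 ID@3 stall=2 (RAW on I0.r5 (WB@5)) EX@6 MEM@7 WB@8
I2 mul r2 <- r4,r3: IF@3 ID@6 stall=2 (RAW on I1.r4 (WB@8)) EX@9 MEM@10 WB@11
I3 mul r3 <- r3,r5: IF@6 ID@9 stall=0 (-) EX@10 MEM@11 WB@12
I4 mul r1 <- r3,r2: IF@9 ID@10 stall=2 (RAW on I3.r3 (WB@12)) EX@13 MEM@14 WB@15
I5 ld r1 <- r4: IF@10 ID@13 stall=0 (-) EX@14 MEM@15 WB@16
I6 sub r3 <- r5,r3: IF@13 ID@14 stall=0 (-) EX@15 MEM@16 WB@17

Answer: 17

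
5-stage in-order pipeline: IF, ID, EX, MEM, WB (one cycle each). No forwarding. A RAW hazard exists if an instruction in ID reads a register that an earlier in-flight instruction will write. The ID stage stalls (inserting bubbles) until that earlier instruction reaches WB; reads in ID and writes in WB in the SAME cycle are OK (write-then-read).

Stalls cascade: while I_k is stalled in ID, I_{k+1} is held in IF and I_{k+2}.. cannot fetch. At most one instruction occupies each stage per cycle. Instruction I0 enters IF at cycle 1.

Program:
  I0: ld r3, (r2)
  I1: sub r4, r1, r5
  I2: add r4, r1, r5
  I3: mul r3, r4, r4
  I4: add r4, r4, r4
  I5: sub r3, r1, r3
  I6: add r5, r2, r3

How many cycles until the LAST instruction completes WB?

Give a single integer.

Answer: 16

Derivation:
I0 ld r3 <- r2: IF@1 ID@2 stall=0 (-) EX@3 MEM@4 WB@5
I1 sub r4 <- r1,r5: IF@2 ID@3 stall=0 (-) EX@4 MEM@5 WB@6
I2 add r4 <- r1,r5: IF@3 ID@4 stall=0 (-) EX@5 MEM@6 WB@7
I3 mul r3 <- r4,r4: IF@4 ID@5 stall=2 (RAW on I2.r4 (WB@7)) EX@8 MEM@9 WB@10
I4 add r4 <- r4,r4: IF@5 ID@8 stall=0 (-) EX@9 MEM@10 WB@11
I5 sub r3 <- r1,r3: IF@8 ID@9 stall=1 (RAW on I3.r3 (WB@10)) EX@11 MEM@12 WB@13
I6 add r5 <- r2,r3: IF@9 ID@11 stall=2 (RAW on I5.r3 (WB@13)) EX@14 MEM@15 WB@16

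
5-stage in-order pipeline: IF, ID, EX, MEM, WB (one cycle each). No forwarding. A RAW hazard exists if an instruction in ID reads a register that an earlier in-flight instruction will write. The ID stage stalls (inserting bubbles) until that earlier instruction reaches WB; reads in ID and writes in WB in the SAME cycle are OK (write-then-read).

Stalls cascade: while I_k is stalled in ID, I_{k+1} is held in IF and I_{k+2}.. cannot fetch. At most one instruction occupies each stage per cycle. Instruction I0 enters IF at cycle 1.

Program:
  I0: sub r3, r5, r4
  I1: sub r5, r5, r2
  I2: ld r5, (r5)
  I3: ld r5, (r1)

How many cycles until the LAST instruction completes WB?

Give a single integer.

Answer: 10

Derivation:
I0 sub r3 <- r5,r4: IF@1 ID@2 stall=0 (-) EX@3 MEM@4 WB@5
I1 sub r5 <- r5,r2: IF@2 ID@3 stall=0 (-) EX@4 MEM@5 WB@6
I2 ld r5 <- r5: IF@3 ID@4 stall=2 (RAW on I1.r5 (WB@6)) EX@7 MEM@8 WB@9
I3 ld r5 <- r1: IF@4 ID@7 stall=0 (-) EX@8 MEM@9 WB@10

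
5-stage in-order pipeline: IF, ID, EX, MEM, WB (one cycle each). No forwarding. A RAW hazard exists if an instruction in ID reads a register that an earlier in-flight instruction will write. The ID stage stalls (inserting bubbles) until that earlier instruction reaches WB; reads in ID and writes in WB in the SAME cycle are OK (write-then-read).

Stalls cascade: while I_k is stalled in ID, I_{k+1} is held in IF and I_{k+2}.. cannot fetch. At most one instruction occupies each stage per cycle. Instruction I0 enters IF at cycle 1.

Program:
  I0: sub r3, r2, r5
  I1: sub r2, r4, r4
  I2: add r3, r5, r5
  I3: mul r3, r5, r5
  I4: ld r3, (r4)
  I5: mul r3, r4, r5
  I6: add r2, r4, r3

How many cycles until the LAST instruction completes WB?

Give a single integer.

I0 sub r3 <- r2,r5: IF@1 ID@2 stall=0 (-) EX@3 MEM@4 WB@5
I1 sub r2 <- r4,r4: IF@2 ID@3 stall=0 (-) EX@4 MEM@5 WB@6
I2 add r3 <- r5,r5: IF@3 ID@4 stall=0 (-) EX@5 MEM@6 WB@7
I3 mul r3 <- r5,r5: IF@4 ID@5 stall=0 (-) EX@6 MEM@7 WB@8
I4 ld r3 <- r4: IF@5 ID@6 stall=0 (-) EX@7 MEM@8 WB@9
I5 mul r3 <- r4,r5: IF@6 ID@7 stall=0 (-) EX@8 MEM@9 WB@10
I6 add r2 <- r4,r3: IF@7 ID@8 stall=2 (RAW on I5.r3 (WB@10)) EX@11 MEM@12 WB@13

Answer: 13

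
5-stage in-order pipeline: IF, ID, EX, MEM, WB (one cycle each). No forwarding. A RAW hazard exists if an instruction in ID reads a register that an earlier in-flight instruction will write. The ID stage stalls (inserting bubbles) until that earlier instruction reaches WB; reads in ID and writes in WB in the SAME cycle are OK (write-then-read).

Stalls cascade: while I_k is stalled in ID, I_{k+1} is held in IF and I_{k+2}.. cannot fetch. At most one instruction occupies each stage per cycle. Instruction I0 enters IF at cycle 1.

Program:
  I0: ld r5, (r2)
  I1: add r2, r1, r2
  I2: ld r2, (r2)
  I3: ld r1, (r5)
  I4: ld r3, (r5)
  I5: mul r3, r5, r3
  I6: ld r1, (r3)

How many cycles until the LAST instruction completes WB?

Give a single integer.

I0 ld r5 <- r2: IF@1 ID@2 stall=0 (-) EX@3 MEM@4 WB@5
I1 add r2 <- r1,r2: IF@2 ID@3 stall=0 (-) EX@4 MEM@5 WB@6
I2 ld r2 <- r2: IF@3 ID@4 stall=2 (RAW on I1.r2 (WB@6)) EX@7 MEM@8 WB@9
I3 ld r1 <- r5: IF@4 ID@7 stall=0 (-) EX@8 MEM@9 WB@10
I4 ld r3 <- r5: IF@7 ID@8 stall=0 (-) EX@9 MEM@10 WB@11
I5 mul r3 <- r5,r3: IF@8 ID@9 stall=2 (RAW on I4.r3 (WB@11)) EX@12 MEM@13 WB@14
I6 ld r1 <- r3: IF@9 ID@12 stall=2 (RAW on I5.r3 (WB@14)) EX@15 MEM@16 WB@17

Answer: 17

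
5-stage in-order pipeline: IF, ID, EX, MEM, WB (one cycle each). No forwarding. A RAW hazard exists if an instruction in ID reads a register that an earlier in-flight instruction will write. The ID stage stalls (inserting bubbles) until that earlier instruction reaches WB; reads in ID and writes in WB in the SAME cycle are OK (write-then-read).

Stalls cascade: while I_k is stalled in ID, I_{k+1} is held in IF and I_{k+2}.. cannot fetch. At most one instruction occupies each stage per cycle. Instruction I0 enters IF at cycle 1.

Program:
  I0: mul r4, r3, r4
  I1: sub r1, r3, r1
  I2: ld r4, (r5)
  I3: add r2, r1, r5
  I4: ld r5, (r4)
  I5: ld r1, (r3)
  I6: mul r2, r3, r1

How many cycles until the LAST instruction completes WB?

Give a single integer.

Answer: 14

Derivation:
I0 mul r4 <- r3,r4: IF@1 ID@2 stall=0 (-) EX@3 MEM@4 WB@5
I1 sub r1 <- r3,r1: IF@2 ID@3 stall=0 (-) EX@4 MEM@5 WB@6
I2 ld r4 <- r5: IF@3 ID@4 stall=0 (-) EX@5 MEM@6 WB@7
I3 add r2 <- r1,r5: IF@4 ID@5 stall=1 (RAW on I1.r1 (WB@6)) EX@7 MEM@8 WB@9
I4 ld r5 <- r4: IF@5 ID@7 stall=0 (-) EX@8 MEM@9 WB@10
I5 ld r1 <- r3: IF@7 ID@8 stall=0 (-) EX@9 MEM@10 WB@11
I6 mul r2 <- r3,r1: IF@8 ID@9 stall=2 (RAW on I5.r1 (WB@11)) EX@12 MEM@13 WB@14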